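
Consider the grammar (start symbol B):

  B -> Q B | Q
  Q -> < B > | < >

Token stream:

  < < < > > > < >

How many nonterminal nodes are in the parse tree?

[B [Q < [B [Q < [B [Q < >]] >]] >] [B [Q < >]]]

8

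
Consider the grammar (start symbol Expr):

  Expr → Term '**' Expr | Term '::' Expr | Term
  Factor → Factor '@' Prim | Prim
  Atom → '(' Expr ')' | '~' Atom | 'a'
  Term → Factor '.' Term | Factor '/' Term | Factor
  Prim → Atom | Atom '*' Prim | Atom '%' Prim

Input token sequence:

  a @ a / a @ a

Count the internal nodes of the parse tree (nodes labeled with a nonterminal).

[Expr [Term [Factor [Factor [Prim [Atom a]]] @ [Prim [Atom a]]] / [Term [Factor [Factor [Prim [Atom a]]] @ [Prim [Atom a]]]]]]

15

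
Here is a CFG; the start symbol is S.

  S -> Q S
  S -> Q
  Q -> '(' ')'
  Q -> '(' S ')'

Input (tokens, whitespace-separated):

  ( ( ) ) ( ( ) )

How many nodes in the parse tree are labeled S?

[S [Q ( [S [Q ( )]] )] [S [Q ( [S [Q ( )]] )]]]

4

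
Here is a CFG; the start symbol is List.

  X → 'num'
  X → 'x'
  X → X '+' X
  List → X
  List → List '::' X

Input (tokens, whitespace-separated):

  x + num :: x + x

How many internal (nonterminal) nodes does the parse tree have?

[List [List [X [X x] + [X num]]] :: [X [X x] + [X x]]]

8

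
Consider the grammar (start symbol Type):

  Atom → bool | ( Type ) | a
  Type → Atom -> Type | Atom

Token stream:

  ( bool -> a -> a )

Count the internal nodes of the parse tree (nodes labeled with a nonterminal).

8

[Type [Atom ( [Type [Atom bool] -> [Type [Atom a] -> [Type [Atom a]]]] )]]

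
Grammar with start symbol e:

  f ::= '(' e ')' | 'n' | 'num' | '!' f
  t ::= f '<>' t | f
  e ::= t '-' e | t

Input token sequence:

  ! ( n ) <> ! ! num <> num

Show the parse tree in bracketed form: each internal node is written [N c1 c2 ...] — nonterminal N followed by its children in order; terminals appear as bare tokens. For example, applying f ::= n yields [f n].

e
t
f <> t
! f <> t
! ( e ) <> t
! ( t ) <> t
! ( f ) <> t
! ( n ) <> t
! ( n ) <> f <> t
! ( n ) <> ! f <> t
! ( n ) <> ! ! f <> t
! ( n ) <> ! ! num <> t
! ( n ) <> ! ! num <> f
! ( n ) <> ! ! num <> num

[e [t [f ! [f ( [e [t [f n]]] )]] <> [t [f ! [f ! [f num]]] <> [t [f num]]]]]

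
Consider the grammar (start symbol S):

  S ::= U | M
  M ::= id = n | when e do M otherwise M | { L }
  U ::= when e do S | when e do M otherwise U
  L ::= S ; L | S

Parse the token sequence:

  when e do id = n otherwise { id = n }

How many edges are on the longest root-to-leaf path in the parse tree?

[S [M when e do [M id = n] otherwise [M { [L [S [M id = n]]] }]]]

6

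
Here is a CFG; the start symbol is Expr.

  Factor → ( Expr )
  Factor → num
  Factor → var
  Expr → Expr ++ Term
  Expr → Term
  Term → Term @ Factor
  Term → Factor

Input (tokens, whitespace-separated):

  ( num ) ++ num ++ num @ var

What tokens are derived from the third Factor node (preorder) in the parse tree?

[Expr [Expr [Expr [Term [Factor ( [Expr [Term [Factor num]]] )]]] ++ [Term [Factor num]]] ++ [Term [Term [Factor num]] @ [Factor var]]]

num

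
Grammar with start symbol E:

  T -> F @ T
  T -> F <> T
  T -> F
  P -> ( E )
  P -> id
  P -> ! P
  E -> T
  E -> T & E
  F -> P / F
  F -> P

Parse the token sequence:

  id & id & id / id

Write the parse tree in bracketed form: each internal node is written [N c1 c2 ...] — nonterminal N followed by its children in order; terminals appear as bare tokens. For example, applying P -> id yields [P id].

E
T & E
F & E
P & E
id & E
id & T & E
id & F & E
id & P & E
id & id & E
id & id & T
id & id & F
id & id & P / F
id & id & id / F
id & id & id / P
id & id & id / id

[E [T [F [P id]]] & [E [T [F [P id]]] & [E [T [F [P id] / [F [P id]]]]]]]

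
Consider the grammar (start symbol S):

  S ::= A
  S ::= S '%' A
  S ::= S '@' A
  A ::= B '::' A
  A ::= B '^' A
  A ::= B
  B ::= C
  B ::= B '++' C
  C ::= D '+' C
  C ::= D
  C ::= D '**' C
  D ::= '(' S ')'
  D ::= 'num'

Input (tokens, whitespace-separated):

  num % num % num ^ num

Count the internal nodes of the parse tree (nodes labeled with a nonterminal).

[S [S [S [A [B [C [D num]]]]] % [A [B [C [D num]]]]] % [A [B [C [D num]]] ^ [A [B [C [D num]]]]]]

19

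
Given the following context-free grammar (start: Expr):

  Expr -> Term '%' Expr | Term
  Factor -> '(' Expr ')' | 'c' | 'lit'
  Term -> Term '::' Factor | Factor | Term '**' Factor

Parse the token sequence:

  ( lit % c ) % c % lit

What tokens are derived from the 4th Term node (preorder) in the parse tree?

c

[Expr [Term [Factor ( [Expr [Term [Factor lit]] % [Expr [Term [Factor c]]]] )]] % [Expr [Term [Factor c]] % [Expr [Term [Factor lit]]]]]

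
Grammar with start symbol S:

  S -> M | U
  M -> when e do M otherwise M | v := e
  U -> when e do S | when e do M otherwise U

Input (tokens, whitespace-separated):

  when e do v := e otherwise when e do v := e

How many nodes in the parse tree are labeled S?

2

[S [U when e do [M v := e] otherwise [U when e do [S [M v := e]]]]]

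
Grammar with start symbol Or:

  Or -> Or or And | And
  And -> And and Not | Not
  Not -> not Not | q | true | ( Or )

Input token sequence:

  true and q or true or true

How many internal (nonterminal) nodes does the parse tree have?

[Or [Or [Or [And [And [Not true]] and [Not q]]] or [And [Not true]]] or [And [Not true]]]

11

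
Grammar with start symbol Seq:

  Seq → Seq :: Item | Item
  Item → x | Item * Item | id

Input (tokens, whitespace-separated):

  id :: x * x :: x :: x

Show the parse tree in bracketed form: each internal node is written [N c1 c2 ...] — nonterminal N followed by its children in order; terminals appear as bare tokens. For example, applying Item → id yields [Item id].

[Seq [Seq [Seq [Seq [Item id]] :: [Item [Item x] * [Item x]]] :: [Item x]] :: [Item x]]

Seq
Seq :: Item
Seq :: Item :: Item
Seq :: Item :: Item :: Item
Item :: Item :: Item :: Item
id :: Item :: Item :: Item
id :: Item * Item :: Item :: Item
id :: x * Item :: Item :: Item
id :: x * x :: Item :: Item
id :: x * x :: x :: Item
id :: x * x :: x :: x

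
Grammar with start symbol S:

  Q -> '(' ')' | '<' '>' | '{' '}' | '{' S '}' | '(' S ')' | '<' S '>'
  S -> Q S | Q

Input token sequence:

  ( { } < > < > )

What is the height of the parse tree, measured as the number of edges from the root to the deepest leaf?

[S [Q ( [S [Q { }] [S [Q < >] [S [Q < >]]]] )]]

6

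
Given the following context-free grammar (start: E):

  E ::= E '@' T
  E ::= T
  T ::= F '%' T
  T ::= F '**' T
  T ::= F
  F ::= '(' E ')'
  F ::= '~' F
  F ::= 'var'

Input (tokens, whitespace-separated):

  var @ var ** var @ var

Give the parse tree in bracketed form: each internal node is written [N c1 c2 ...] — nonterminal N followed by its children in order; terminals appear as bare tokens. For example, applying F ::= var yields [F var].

[E [E [E [T [F var]]] @ [T [F var] ** [T [F var]]]] @ [T [F var]]]

E
E @ T
E @ T @ T
T @ T @ T
F @ T @ T
var @ T @ T
var @ F ** T @ T
var @ var ** T @ T
var @ var ** F @ T
var @ var ** var @ T
var @ var ** var @ F
var @ var ** var @ var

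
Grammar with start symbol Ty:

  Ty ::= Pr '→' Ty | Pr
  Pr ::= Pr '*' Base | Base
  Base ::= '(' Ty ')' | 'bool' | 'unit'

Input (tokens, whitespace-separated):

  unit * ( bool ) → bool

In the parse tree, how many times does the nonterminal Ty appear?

3

[Ty [Pr [Pr [Base unit]] * [Base ( [Ty [Pr [Base bool]]] )]] → [Ty [Pr [Base bool]]]]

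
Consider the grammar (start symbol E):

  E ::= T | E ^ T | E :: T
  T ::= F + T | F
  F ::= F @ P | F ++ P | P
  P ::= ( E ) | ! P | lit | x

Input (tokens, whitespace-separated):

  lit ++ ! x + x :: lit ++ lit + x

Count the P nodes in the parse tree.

7

[E [E [T [F [F [P lit]] ++ [P ! [P x]]] + [T [F [P x]]]]] :: [T [F [F [P lit]] ++ [P lit]] + [T [F [P x]]]]]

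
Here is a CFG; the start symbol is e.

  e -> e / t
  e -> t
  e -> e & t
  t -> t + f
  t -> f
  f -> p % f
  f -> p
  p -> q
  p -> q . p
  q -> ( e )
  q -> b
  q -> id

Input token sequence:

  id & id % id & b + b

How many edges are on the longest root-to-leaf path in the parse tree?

7

[e [e [e [t [f [p [q id]]]]] & [t [f [p [q id]] % [f [p [q id]]]]]] & [t [t [f [p [q b]]]] + [f [p [q b]]]]]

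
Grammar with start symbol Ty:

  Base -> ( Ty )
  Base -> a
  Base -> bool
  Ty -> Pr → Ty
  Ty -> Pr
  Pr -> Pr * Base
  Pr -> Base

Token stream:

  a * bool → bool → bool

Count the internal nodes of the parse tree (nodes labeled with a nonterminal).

11

[Ty [Pr [Pr [Base a]] * [Base bool]] → [Ty [Pr [Base bool]] → [Ty [Pr [Base bool]]]]]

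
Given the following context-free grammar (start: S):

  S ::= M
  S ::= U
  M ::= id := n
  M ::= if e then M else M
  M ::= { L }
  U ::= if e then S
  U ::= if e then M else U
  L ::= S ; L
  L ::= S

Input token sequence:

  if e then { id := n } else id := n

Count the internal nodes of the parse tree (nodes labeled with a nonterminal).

7

[S [M if e then [M { [L [S [M id := n]]] }] else [M id := n]]]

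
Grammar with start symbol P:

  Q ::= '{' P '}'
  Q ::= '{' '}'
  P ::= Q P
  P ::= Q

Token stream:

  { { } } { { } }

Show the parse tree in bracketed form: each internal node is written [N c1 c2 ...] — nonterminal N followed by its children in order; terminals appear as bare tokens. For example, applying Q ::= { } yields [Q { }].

P
Q P
{ P } P
{ Q } P
{ { } } P
{ { } } Q
{ { } } { P }
{ { } } { Q }
{ { } } { { } }

[P [Q { [P [Q { }]] }] [P [Q { [P [Q { }]] }]]]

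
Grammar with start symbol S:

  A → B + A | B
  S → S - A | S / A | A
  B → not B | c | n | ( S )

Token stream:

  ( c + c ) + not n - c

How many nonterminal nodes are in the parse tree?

14

[S [S [A [B ( [S [A [B c] + [A [B c]]]] )] + [A [B not [B n]]]]] - [A [B c]]]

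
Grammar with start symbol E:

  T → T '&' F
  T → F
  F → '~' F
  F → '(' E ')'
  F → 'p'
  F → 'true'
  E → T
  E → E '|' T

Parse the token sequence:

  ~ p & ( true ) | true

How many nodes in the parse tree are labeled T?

[E [E [T [T [F ~ [F p]]] & [F ( [E [T [F true]]] )]]] | [T [F true]]]

4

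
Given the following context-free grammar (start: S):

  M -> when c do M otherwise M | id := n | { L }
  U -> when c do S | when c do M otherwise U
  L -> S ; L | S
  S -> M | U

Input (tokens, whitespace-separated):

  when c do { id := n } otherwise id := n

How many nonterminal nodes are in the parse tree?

[S [M when c do [M { [L [S [M id := n]]] }] otherwise [M id := n]]]

7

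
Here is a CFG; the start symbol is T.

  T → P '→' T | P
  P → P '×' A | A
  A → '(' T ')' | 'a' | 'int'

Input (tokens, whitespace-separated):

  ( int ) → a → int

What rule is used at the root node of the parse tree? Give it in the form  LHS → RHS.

[T [P [A ( [T [P [A int]]] )]] → [T [P [A a]] → [T [P [A int]]]]]

T → P '→' T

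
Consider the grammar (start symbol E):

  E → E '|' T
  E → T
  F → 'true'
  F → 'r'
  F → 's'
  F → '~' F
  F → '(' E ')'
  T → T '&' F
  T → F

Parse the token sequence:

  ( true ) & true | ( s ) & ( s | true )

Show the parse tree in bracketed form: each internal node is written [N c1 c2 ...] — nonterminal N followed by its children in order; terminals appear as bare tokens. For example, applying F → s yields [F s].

[E [E [T [T [F ( [E [T [F true]]] )]] & [F true]]] | [T [T [F ( [E [T [F s]]] )]] & [F ( [E [E [T [F s]]] | [T [F true]]] )]]]

E
E | T
T | T
T & F | T
F & F | T
( E ) & F | T
( T ) & F | T
( F ) & F | T
( true ) & F | T
( true ) & true | T
( true ) & true | T & F
( true ) & true | F & F
( true ) & true | ( E ) & F
( true ) & true | ( T ) & F
( true ) & true | ( F ) & F
( true ) & true | ( s ) & F
( true ) & true | ( s ) & ( E )
( true ) & true | ( s ) & ( E | T )
( true ) & true | ( s ) & ( T | T )
( true ) & true | ( s ) & ( F | T )
( true ) & true | ( s ) & ( s | T )
( true ) & true | ( s ) & ( s | F )
( true ) & true | ( s ) & ( s | true )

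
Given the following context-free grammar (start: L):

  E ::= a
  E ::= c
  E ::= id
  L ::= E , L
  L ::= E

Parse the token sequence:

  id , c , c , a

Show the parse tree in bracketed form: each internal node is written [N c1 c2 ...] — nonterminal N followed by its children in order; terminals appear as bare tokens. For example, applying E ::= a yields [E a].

[L [E id] , [L [E c] , [L [E c] , [L [E a]]]]]

L
E , L
id , L
id , E , L
id , c , L
id , c , E , L
id , c , c , L
id , c , c , E
id , c , c , a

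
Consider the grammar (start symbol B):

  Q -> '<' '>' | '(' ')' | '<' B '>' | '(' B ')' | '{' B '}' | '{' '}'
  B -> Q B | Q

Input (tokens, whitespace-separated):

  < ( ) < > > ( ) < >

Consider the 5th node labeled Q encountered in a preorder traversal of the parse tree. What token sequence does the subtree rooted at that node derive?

< >

[B [Q < [B [Q ( )] [B [Q < >]]] >] [B [Q ( )] [B [Q < >]]]]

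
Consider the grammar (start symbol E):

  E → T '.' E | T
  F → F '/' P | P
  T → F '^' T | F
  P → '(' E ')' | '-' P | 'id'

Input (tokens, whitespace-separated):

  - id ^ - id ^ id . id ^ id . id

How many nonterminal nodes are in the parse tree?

23

[E [T [F [P - [P id]]] ^ [T [F [P - [P id]]] ^ [T [F [P id]]]]] . [E [T [F [P id]] ^ [T [F [P id]]]] . [E [T [F [P id]]]]]]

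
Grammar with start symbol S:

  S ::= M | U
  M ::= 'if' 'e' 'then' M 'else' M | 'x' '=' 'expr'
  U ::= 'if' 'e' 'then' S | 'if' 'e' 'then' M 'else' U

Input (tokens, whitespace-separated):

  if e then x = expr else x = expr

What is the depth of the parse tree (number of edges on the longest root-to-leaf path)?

[S [M if e then [M x = expr] else [M x = expr]]]

3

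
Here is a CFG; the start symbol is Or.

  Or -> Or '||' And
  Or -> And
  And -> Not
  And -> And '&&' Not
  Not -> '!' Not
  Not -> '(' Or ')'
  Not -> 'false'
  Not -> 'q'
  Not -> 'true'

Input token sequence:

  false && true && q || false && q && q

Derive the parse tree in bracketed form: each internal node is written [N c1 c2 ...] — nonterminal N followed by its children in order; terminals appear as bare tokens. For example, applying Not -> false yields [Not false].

Or
Or || And
And || And
And && Not || And
And && Not && Not || And
Not && Not && Not || And
false && Not && Not || And
false && true && Not || And
false && true && q || And
false && true && q || And && Not
false && true && q || And && Not && Not
false && true && q || Not && Not && Not
false && true && q || false && Not && Not
false && true && q || false && q && Not
false && true && q || false && q && q

[Or [Or [And [And [And [Not false]] && [Not true]] && [Not q]]] || [And [And [And [Not false]] && [Not q]] && [Not q]]]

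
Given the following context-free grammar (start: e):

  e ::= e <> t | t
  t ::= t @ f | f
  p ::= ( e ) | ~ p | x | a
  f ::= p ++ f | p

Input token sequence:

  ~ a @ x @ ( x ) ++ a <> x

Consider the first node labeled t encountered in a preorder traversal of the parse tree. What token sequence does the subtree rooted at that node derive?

[e [e [t [t [t [f [p ~ [p a]]]] @ [f [p x]]] @ [f [p ( [e [t [f [p x]]]] )] ++ [f [p a]]]]] <> [t [f [p x]]]]

~ a @ x @ ( x ) ++ a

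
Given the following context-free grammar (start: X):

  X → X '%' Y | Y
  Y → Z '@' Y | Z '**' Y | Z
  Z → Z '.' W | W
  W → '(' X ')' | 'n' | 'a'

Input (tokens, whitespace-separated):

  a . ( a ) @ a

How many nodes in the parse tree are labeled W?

4

[X [Y [Z [Z [W a]] . [W ( [X [Y [Z [W a]]]] )]] @ [Y [Z [W a]]]]]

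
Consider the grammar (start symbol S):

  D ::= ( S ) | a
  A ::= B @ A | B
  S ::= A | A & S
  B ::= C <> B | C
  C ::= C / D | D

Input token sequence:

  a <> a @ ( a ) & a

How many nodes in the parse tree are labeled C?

[S [A [B [C [D a]] <> [B [C [D a]]]] @ [A [B [C [D ( [S [A [B [C [D a]]]]] )]]]]] & [S [A [B [C [D a]]]]]]

5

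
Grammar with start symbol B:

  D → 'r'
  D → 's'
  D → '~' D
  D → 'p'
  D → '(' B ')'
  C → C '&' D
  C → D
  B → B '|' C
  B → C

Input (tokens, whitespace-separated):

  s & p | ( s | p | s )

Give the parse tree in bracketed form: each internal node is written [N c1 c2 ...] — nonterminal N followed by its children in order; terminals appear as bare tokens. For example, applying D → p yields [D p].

[B [B [C [C [D s]] & [D p]]] | [C [D ( [B [B [B [C [D s]]] | [C [D p]]] | [C [D s]]] )]]]

B
B | C
C | C
C & D | C
D & D | C
s & D | C
s & p | C
s & p | D
s & p | ( B )
s & p | ( B | C )
s & p | ( B | C | C )
s & p | ( C | C | C )
s & p | ( D | C | C )
s & p | ( s | C | C )
s & p | ( s | D | C )
s & p | ( s | p | C )
s & p | ( s | p | D )
s & p | ( s | p | s )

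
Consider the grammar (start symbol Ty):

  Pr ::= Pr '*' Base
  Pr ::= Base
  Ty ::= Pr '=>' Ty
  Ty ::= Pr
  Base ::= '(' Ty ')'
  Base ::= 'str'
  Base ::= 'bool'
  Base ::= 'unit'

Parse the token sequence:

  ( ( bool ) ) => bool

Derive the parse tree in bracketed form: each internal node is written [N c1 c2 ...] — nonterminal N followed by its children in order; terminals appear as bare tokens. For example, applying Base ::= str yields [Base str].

[Ty [Pr [Base ( [Ty [Pr [Base ( [Ty [Pr [Base bool]]] )]]] )]] => [Ty [Pr [Base bool]]]]

Ty
Pr => Ty
Base => Ty
( Ty ) => Ty
( Pr ) => Ty
( Base ) => Ty
( ( Ty ) ) => Ty
( ( Pr ) ) => Ty
( ( Base ) ) => Ty
( ( bool ) ) => Ty
( ( bool ) ) => Pr
( ( bool ) ) => Base
( ( bool ) ) => bool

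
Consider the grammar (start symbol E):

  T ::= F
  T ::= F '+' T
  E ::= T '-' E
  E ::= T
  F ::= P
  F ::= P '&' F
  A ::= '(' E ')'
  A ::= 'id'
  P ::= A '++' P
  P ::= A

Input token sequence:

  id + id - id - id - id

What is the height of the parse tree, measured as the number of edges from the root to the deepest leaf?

8

[E [T [F [P [A id]]] + [T [F [P [A id]]]]] - [E [T [F [P [A id]]]] - [E [T [F [P [A id]]]] - [E [T [F [P [A id]]]]]]]]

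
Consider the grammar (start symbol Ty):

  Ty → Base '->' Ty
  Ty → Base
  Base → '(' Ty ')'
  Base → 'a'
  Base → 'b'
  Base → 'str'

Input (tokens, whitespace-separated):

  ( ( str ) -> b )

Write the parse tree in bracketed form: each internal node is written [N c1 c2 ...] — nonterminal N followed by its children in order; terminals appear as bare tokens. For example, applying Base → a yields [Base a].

[Ty [Base ( [Ty [Base ( [Ty [Base str]] )] -> [Ty [Base b]]] )]]

Ty
Base
( Ty )
( Base -> Ty )
( ( Ty ) -> Ty )
( ( Base ) -> Ty )
( ( str ) -> Ty )
( ( str ) -> Base )
( ( str ) -> b )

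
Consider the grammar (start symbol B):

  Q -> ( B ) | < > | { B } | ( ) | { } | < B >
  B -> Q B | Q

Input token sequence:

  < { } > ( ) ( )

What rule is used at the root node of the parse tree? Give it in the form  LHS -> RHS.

[B [Q < [B [Q { }]] >] [B [Q ( )] [B [Q ( )]]]]

B -> Q B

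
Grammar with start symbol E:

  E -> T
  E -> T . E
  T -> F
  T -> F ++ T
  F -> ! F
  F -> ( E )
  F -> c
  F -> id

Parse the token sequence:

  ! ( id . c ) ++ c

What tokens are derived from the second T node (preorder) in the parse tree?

[E [T [F ! [F ( [E [T [F id]] . [E [T [F c]]]] )]] ++ [T [F c]]]]

id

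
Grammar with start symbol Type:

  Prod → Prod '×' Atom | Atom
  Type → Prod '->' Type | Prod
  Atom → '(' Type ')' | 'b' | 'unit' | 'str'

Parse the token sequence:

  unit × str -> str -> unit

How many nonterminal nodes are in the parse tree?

11

[Type [Prod [Prod [Atom unit]] × [Atom str]] -> [Type [Prod [Atom str]] -> [Type [Prod [Atom unit]]]]]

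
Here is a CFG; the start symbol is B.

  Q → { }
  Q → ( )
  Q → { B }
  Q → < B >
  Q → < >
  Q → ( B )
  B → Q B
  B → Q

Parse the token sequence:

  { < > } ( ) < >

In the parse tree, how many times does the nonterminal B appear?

4

[B [Q { [B [Q < >]] }] [B [Q ( )] [B [Q < >]]]]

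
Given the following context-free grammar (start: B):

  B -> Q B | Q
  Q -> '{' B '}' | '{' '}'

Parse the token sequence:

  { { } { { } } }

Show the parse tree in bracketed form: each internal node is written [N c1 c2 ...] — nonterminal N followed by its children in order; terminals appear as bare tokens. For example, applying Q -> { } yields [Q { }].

[B [Q { [B [Q { }] [B [Q { [B [Q { }]] }]]] }]]

B
Q
{ B }
{ Q B }
{ { } B }
{ { } Q }
{ { } { B } }
{ { } { Q } }
{ { } { { } } }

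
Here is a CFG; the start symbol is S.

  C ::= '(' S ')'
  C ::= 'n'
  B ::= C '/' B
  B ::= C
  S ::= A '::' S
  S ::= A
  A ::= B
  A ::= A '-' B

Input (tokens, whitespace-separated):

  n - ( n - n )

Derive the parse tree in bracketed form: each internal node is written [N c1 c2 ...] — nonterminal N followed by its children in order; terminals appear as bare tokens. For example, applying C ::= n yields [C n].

[S [A [A [B [C n]]] - [B [C ( [S [A [A [B [C n]]] - [B [C n]]]] )]]]]

S
A
A - B
B - B
C - B
n - B
n - C
n - ( S )
n - ( A )
n - ( A - B )
n - ( B - B )
n - ( C - B )
n - ( n - B )
n - ( n - C )
n - ( n - n )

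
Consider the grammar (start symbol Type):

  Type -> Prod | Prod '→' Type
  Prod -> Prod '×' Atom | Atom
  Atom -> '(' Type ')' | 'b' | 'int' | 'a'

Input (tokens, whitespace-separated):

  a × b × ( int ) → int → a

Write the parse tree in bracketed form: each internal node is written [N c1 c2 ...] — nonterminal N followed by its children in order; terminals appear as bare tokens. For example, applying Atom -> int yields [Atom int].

[Type [Prod [Prod [Prod [Atom a]] × [Atom b]] × [Atom ( [Type [Prod [Atom int]]] )]] → [Type [Prod [Atom int]] → [Type [Prod [Atom a]]]]]

Type
Prod → Type
Prod × Atom → Type
Prod × Atom × Atom → Type
Atom × Atom × Atom → Type
a × Atom × Atom → Type
a × b × Atom → Type
a × b × ( Type ) → Type
a × b × ( Prod ) → Type
a × b × ( Atom ) → Type
a × b × ( int ) → Type
a × b × ( int ) → Prod → Type
a × b × ( int ) → Atom → Type
a × b × ( int ) → int → Type
a × b × ( int ) → int → Prod
a × b × ( int ) → int → Atom
a × b × ( int ) → int → a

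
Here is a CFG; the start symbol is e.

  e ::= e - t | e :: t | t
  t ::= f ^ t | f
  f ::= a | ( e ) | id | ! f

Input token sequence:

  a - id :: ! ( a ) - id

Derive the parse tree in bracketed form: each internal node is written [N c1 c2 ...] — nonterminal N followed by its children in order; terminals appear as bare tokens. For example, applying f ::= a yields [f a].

[e [e [e [e [t [f a]]] - [t [f id]]] :: [t [f ! [f ( [e [t [f a]]] )]]]] - [t [f id]]]

e
e - t
e :: t - t
e - t :: t - t
t - t :: t - t
f - t :: t - t
a - t :: t - t
a - f :: t - t
a - id :: t - t
a - id :: f - t
a - id :: ! f - t
a - id :: ! ( e ) - t
a - id :: ! ( t ) - t
a - id :: ! ( f ) - t
a - id :: ! ( a ) - t
a - id :: ! ( a ) - f
a - id :: ! ( a ) - id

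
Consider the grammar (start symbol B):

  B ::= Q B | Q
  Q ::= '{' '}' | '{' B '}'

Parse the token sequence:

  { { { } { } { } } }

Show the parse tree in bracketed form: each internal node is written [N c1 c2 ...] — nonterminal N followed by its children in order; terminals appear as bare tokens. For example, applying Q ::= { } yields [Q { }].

B
Q
{ B }
{ Q }
{ { B } }
{ { Q B } }
{ { { } B } }
{ { { } Q B } }
{ { { } { } B } }
{ { { } { } Q } }
{ { { } { } { } } }

[B [Q { [B [Q { [B [Q { }] [B [Q { }] [B [Q { }]]]] }]] }]]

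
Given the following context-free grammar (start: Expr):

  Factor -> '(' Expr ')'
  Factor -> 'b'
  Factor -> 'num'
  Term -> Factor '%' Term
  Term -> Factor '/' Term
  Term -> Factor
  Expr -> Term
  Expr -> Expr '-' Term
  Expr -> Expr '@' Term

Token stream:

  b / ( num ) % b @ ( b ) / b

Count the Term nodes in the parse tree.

7

[Expr [Expr [Term [Factor b] / [Term [Factor ( [Expr [Term [Factor num]]] )] % [Term [Factor b]]]]] @ [Term [Factor ( [Expr [Term [Factor b]]] )] / [Term [Factor b]]]]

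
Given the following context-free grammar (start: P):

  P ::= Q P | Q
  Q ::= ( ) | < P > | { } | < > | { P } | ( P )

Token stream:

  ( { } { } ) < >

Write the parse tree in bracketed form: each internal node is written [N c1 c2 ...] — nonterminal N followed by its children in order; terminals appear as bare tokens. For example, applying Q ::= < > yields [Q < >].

P
Q P
( P ) P
( Q P ) P
( { } P ) P
( { } Q ) P
( { } { } ) P
( { } { } ) Q
( { } { } ) < >

[P [Q ( [P [Q { }] [P [Q { }]]] )] [P [Q < >]]]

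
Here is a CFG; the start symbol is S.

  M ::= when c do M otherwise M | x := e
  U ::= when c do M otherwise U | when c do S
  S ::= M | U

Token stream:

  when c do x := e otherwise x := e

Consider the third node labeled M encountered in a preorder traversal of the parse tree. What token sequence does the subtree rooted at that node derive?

x := e

[S [M when c do [M x := e] otherwise [M x := e]]]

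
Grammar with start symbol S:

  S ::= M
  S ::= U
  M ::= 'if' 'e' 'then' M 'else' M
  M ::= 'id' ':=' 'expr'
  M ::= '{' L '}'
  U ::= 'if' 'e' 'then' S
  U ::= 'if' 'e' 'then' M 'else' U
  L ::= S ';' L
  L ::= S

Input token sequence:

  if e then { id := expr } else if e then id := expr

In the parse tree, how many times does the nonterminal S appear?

[S [U if e then [M { [L [S [M id := expr]]] }] else [U if e then [S [M id := expr]]]]]

3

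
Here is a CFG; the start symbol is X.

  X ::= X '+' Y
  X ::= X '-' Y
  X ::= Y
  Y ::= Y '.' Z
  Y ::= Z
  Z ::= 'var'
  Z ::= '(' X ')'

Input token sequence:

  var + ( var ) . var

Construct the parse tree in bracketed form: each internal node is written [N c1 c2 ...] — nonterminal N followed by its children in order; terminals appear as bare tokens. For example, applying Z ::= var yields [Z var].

[X [X [Y [Z var]]] + [Y [Y [Z ( [X [Y [Z var]]] )]] . [Z var]]]

X
X + Y
Y + Y
Z + Y
var + Y
var + Y . Z
var + Z . Z
var + ( X ) . Z
var + ( Y ) . Z
var + ( Z ) . Z
var + ( var ) . Z
var + ( var ) . var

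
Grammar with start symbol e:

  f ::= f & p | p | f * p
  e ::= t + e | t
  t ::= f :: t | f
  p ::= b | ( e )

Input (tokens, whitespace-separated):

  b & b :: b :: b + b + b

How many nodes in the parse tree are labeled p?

[e [t [f [f [p b]] & [p b]] :: [t [f [p b]] :: [t [f [p b]]]]] + [e [t [f [p b]]] + [e [t [f [p b]]]]]]

6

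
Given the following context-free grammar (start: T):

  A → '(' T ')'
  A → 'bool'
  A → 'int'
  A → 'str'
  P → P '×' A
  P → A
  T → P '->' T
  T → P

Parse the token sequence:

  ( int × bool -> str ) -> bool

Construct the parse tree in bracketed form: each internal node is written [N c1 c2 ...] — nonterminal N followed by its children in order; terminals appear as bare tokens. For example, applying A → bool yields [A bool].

T
P -> T
A -> T
( T ) -> T
( P -> T ) -> T
( P × A -> T ) -> T
( A × A -> T ) -> T
( int × A -> T ) -> T
( int × bool -> T ) -> T
( int × bool -> P ) -> T
( int × bool -> A ) -> T
( int × bool -> str ) -> T
( int × bool -> str ) -> P
( int × bool -> str ) -> A
( int × bool -> str ) -> bool

[T [P [A ( [T [P [P [A int]] × [A bool]] -> [T [P [A str]]]] )]] -> [T [P [A bool]]]]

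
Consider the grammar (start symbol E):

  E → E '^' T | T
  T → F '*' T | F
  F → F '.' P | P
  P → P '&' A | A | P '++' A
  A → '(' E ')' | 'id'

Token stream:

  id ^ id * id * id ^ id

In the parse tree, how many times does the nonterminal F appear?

5

[E [E [E [T [F [P [A id]]]]] ^ [T [F [P [A id]]] * [T [F [P [A id]]] * [T [F [P [A id]]]]]]] ^ [T [F [P [A id]]]]]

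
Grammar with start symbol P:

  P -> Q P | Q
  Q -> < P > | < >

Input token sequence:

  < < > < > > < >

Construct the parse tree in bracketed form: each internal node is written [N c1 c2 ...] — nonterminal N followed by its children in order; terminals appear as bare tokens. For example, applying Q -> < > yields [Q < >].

[P [Q < [P [Q < >] [P [Q < >]]] >] [P [Q < >]]]

P
Q P
< P > P
< Q P > P
< < > P > P
< < > Q > P
< < > < > > P
< < > < > > Q
< < > < > > < >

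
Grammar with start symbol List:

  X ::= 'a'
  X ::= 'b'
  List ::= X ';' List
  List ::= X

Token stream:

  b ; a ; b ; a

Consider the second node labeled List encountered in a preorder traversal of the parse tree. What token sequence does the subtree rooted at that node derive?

[List [X b] ; [List [X a] ; [List [X b] ; [List [X a]]]]]

a ; b ; a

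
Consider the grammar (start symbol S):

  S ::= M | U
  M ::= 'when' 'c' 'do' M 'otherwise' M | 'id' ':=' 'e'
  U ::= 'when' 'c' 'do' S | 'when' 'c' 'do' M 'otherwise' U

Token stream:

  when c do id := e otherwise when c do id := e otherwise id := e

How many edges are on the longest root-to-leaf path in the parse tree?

[S [M when c do [M id := e] otherwise [M when c do [M id := e] otherwise [M id := e]]]]

4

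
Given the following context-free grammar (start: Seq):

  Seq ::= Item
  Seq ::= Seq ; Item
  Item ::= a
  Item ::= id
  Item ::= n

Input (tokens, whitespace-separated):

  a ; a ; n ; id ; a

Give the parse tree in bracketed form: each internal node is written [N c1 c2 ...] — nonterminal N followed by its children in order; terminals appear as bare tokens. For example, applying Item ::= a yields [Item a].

[Seq [Seq [Seq [Seq [Seq [Item a]] ; [Item a]] ; [Item n]] ; [Item id]] ; [Item a]]

Seq
Seq ; Item
Seq ; Item ; Item
Seq ; Item ; Item ; Item
Seq ; Item ; Item ; Item ; Item
Item ; Item ; Item ; Item ; Item
a ; Item ; Item ; Item ; Item
a ; a ; Item ; Item ; Item
a ; a ; n ; Item ; Item
a ; a ; n ; id ; Item
a ; a ; n ; id ; a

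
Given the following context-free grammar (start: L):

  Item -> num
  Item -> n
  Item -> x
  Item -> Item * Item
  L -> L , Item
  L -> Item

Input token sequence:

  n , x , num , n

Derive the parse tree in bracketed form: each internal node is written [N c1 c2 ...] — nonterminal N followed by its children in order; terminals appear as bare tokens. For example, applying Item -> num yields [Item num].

L
L , Item
L , Item , Item
L , Item , Item , Item
Item , Item , Item , Item
n , Item , Item , Item
n , x , Item , Item
n , x , num , Item
n , x , num , n

[L [L [L [L [Item n]] , [Item x]] , [Item num]] , [Item n]]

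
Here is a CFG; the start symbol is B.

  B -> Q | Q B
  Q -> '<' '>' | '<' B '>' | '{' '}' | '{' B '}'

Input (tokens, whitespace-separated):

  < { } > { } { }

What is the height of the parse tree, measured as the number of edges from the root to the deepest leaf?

[B [Q < [B [Q { }]] >] [B [Q { }] [B [Q { }]]]]

4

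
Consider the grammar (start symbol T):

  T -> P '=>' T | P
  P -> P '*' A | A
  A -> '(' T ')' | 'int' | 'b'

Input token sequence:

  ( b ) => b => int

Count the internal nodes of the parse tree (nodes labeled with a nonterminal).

[T [P [A ( [T [P [A b]]] )]] => [T [P [A b]] => [T [P [A int]]]]]

12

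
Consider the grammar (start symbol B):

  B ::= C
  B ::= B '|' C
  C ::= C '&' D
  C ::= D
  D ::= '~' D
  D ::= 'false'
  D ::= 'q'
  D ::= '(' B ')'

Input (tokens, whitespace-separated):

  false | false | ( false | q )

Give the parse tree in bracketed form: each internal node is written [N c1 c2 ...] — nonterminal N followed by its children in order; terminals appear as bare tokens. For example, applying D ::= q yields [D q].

B
B | C
B | C | C
C | C | C
D | C | C
false | C | C
false | D | C
false | false | C
false | false | D
false | false | ( B )
false | false | ( B | C )
false | false | ( C | C )
false | false | ( D | C )
false | false | ( false | C )
false | false | ( false | D )
false | false | ( false | q )

[B [B [B [C [D false]]] | [C [D false]]] | [C [D ( [B [B [C [D false]]] | [C [D q]]] )]]]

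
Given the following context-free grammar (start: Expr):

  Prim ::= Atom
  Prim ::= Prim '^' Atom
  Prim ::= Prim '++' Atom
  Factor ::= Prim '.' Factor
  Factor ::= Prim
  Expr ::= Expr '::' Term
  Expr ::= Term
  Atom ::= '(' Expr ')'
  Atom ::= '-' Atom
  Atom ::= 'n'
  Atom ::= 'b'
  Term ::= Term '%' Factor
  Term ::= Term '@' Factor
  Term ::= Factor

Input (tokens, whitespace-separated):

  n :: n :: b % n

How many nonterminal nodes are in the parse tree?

19

[Expr [Expr [Expr [Term [Factor [Prim [Atom n]]]]] :: [Term [Factor [Prim [Atom n]]]]] :: [Term [Term [Factor [Prim [Atom b]]]] % [Factor [Prim [Atom n]]]]]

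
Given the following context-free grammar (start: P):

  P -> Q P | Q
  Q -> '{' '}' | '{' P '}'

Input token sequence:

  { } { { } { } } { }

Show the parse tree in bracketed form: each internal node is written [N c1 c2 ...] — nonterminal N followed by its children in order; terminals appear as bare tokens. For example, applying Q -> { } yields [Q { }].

[P [Q { }] [P [Q { [P [Q { }] [P [Q { }]]] }] [P [Q { }]]]]

P
Q P
{ } P
{ } Q P
{ } { P } P
{ } { Q P } P
{ } { { } P } P
{ } { { } Q } P
{ } { { } { } } P
{ } { { } { } } Q
{ } { { } { } } { }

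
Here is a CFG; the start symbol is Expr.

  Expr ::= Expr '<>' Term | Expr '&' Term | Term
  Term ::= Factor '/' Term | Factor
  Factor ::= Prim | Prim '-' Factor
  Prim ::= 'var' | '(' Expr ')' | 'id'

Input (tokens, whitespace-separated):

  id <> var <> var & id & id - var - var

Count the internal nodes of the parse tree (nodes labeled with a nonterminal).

[Expr [Expr [Expr [Expr [Expr [Term [Factor [Prim id]]]] <> [Term [Factor [Prim var]]]] <> [Term [Factor [Prim var]]]] & [Term [Factor [Prim id]]]] & [Term [Factor [Prim id] - [Factor [Prim var] - [Factor [Prim var]]]]]]

24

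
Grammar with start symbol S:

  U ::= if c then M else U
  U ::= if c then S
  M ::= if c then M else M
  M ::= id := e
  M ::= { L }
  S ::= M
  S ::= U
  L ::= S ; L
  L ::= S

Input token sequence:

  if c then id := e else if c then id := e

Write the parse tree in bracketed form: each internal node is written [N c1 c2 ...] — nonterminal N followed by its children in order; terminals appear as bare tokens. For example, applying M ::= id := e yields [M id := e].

[S [U if c then [M id := e] else [U if c then [S [M id := e]]]]]

S
U
if c then M else U
if c then id := e else U
if c then id := e else if c then S
if c then id := e else if c then M
if c then id := e else if c then id := e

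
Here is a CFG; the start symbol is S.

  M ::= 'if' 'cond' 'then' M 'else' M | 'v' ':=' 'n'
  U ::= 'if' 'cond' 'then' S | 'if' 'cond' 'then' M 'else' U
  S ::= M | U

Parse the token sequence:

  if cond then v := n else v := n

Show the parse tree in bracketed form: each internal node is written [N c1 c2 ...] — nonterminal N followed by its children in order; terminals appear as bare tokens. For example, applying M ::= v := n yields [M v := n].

[S [M if cond then [M v := n] else [M v := n]]]

S
M
if cond then M else M
if cond then v := n else M
if cond then v := n else v := n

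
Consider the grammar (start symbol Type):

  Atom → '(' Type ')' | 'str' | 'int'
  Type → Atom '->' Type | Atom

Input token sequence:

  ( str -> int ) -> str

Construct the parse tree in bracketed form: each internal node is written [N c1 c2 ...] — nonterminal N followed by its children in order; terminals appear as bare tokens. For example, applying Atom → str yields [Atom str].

[Type [Atom ( [Type [Atom str] -> [Type [Atom int]]] )] -> [Type [Atom str]]]

Type
Atom -> Type
( Type ) -> Type
( Atom -> Type ) -> Type
( str -> Type ) -> Type
( str -> Atom ) -> Type
( str -> int ) -> Type
( str -> int ) -> Atom
( str -> int ) -> str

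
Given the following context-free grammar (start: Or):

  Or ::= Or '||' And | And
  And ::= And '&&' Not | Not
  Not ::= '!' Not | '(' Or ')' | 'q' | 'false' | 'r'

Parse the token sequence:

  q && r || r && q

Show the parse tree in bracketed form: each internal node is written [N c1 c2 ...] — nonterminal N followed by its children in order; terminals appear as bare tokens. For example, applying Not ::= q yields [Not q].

[Or [Or [And [And [Not q]] && [Not r]]] || [And [And [Not r]] && [Not q]]]

Or
Or || And
And || And
And && Not || And
Not && Not || And
q && Not || And
q && r || And
q && r || And && Not
q && r || Not && Not
q && r || r && Not
q && r || r && q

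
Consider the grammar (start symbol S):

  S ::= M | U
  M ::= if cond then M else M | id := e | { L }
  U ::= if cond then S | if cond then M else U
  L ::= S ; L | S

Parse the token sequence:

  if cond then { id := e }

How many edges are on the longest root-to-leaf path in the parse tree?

[S [U if cond then [S [M { [L [S [M id := e]]] }]]]]

7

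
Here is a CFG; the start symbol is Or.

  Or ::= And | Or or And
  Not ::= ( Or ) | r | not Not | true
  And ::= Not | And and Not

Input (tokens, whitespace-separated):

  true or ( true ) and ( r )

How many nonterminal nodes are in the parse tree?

14

[Or [Or [And [Not true]]] or [And [And [Not ( [Or [And [Not true]]] )]] and [Not ( [Or [And [Not r]]] )]]]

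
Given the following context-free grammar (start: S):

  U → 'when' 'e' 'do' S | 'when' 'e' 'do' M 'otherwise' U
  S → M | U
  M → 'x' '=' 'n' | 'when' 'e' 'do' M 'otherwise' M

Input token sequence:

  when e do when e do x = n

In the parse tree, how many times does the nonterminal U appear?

2

[S [U when e do [S [U when e do [S [M x = n]]]]]]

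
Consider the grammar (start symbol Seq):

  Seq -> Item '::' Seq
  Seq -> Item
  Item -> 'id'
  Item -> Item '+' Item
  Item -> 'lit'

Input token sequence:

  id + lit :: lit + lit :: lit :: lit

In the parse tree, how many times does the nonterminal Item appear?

[Seq [Item [Item id] + [Item lit]] :: [Seq [Item [Item lit] + [Item lit]] :: [Seq [Item lit] :: [Seq [Item lit]]]]]

8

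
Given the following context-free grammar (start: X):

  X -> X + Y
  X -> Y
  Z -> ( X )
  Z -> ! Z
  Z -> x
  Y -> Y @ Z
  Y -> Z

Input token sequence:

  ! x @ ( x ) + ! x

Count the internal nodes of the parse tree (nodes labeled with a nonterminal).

[X [X [Y [Y [Z ! [Z x]]] @ [Z ( [X [Y [Z x]]] )]]] + [Y [Z ! [Z x]]]]

13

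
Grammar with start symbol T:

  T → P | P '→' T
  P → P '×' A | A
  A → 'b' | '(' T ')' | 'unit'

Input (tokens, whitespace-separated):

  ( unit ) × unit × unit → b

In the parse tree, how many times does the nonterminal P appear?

[T [P [P [P [A ( [T [P [A unit]]] )]] × [A unit]] × [A unit]] → [T [P [A b]]]]

5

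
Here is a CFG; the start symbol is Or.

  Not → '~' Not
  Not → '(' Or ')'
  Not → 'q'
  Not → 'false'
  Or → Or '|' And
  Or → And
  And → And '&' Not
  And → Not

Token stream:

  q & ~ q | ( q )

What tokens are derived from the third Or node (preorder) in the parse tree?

[Or [Or [And [And [Not q]] & [Not ~ [Not q]]]] | [And [Not ( [Or [And [Not q]]] )]]]

q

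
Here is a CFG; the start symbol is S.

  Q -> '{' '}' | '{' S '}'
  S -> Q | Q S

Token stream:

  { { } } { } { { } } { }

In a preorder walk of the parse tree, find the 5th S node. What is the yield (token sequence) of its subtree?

{ }

[S [Q { [S [Q { }]] }] [S [Q { }] [S [Q { [S [Q { }]] }] [S [Q { }]]]]]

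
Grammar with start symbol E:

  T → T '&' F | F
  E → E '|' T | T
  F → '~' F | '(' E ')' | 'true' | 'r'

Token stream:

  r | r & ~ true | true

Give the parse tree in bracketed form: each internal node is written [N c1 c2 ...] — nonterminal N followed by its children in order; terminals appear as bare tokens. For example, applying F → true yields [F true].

E
E | T
E | T | T
T | T | T
F | T | T
r | T | T
r | T & F | T
r | F & F | T
r | r & F | T
r | r & ~ F | T
r | r & ~ true | T
r | r & ~ true | F
r | r & ~ true | true

[E [E [E [T [F r]]] | [T [T [F r]] & [F ~ [F true]]]] | [T [F true]]]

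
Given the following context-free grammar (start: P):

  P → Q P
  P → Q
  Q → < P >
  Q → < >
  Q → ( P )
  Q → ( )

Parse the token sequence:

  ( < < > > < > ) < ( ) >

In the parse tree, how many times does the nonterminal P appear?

[P [Q ( [P [Q < [P [Q < >]] >] [P [Q < >]]] )] [P [Q < [P [Q ( )]] >]]]

6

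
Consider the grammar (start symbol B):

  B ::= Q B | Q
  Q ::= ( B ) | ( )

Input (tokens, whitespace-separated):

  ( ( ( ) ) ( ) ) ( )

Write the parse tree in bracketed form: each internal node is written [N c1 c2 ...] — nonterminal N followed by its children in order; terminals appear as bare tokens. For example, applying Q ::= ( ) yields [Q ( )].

B
Q B
( B ) B
( Q B ) B
( ( B ) B ) B
( ( Q ) B ) B
( ( ( ) ) B ) B
( ( ( ) ) Q ) B
( ( ( ) ) ( ) ) B
( ( ( ) ) ( ) ) Q
( ( ( ) ) ( ) ) ( )

[B [Q ( [B [Q ( [B [Q ( )]] )] [B [Q ( )]]] )] [B [Q ( )]]]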